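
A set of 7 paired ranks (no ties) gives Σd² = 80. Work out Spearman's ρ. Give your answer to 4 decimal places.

-0.4286

ρ = 1 − 6Σd² / [n(n²−1)] = 1 − 6×80 / (7×48)
  = 1 − 480/336 = 1 − 1.42857 ≈ -0.4286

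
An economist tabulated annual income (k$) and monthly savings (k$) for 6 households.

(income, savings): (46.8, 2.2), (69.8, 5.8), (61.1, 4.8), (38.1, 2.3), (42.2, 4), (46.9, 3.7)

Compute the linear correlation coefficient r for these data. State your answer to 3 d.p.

0.852

n = 6, Σx = 304.9, Σy = 22.8, Σx² = 16227.55, Σy² = 96.5, Σxy = 1231.04
nΣxy − ΣxΣy = 7386.24 − 6951.72 = 434.52
nΣx² − (Σx)² = 97365.3 − 92964.01 = 4401.29; nΣy² − (Σy)² = 579 − 519.84 = 59.16
r = 434.52 / √(4401.29 × 59.16) = 434.52 / 510.2747 ≈ 0.852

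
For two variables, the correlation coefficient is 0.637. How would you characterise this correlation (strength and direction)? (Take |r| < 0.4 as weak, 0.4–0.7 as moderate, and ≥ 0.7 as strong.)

r = 0.637 > 0 so the relationship is positive.
|r| = 0.637, which falls in the moderate range.

moderate positive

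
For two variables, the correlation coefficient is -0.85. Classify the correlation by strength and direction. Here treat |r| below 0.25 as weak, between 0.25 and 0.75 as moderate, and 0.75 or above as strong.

strong negative

r = -0.85 < 0 so the relationship is negative.
|r| = 0.85, which falls in the strong range.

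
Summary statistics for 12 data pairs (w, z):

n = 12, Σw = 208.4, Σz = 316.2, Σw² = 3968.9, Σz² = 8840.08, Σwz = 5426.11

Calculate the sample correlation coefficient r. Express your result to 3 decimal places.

-0.155

r = (nΣwz − ΣwΣz) / √[(nΣw² − (Σw)²)(nΣz² − (Σz)²)]
Numerator: 12×5426.11 − 208.4×316.2 = -782.76
Denominator: √[(47626.8 − 43430.56)(106080.96 − 99982.44)] = √[4196.24 × 6098.52] = 5058.7403
r = -782.76 / 5058.7403 ≈ -0.155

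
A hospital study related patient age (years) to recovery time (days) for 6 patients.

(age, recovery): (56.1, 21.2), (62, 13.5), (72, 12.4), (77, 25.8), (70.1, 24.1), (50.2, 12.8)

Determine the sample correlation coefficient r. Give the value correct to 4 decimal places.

n = 6, Σx = 387.4, Σy = 109.8, Σx² = 25538.26, Σy² = 2195.74, Σxy = 7237.69
nΣxy − ΣxΣy = 43426.14 − 42536.52 = 889.62
nΣx² − (Σx)² = 153229.56 − 150078.76 = 3150.8; nΣy² − (Σy)² = 13174.44 − 12056.04 = 1118.4
r = 889.62 / √(3150.8 × 1118.4) = 889.62 / 1877.1933 ≈ 0.4739

0.4739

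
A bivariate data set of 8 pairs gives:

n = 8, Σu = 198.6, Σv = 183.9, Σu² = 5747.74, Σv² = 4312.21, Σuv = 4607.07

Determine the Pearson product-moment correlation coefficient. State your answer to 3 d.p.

r = (nΣuv − ΣuΣv) / √[(nΣu² − (Σu)²)(nΣv² − (Σv)²)]
Numerator: 8×4607.07 − 198.6×183.9 = 334.02
Denominator: √[(45981.92 − 39441.96)(34497.68 − 33819.21)] = √[6539.96 × 678.47] = 2106.4583
r = 334.02 / 2106.4583 ≈ 0.159

0.159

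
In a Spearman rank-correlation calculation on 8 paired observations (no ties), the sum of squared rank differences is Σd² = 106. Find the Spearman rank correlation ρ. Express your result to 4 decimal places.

-0.2619

ρ = 1 − 6Σd² / [n(n²−1)] = 1 − 6×106 / (8×63)
  = 1 − 636/504 = 1 − 1.26190 ≈ -0.2619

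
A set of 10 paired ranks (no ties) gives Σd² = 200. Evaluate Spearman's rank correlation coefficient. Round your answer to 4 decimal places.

ρ = 1 − 6Σd² / [n(n²−1)] = 1 − 6×200 / (10×99)
  = 1 − 1200/990 = 1 − 1.21212 ≈ -0.2121

-0.2121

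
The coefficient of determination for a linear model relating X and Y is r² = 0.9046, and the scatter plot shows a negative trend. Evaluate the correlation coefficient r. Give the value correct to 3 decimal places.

|r| = √0.9046 = 0.951
The association is negative, so r = −0.951.

-0.951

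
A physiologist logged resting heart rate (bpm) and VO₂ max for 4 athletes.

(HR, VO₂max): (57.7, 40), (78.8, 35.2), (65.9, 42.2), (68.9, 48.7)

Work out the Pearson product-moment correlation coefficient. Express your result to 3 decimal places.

n = 4, Σx = 271.3, Σy = 166.1, Σx² = 18628.75, Σy² = 6991.57, Σxy = 11218.17
nΣxy − ΣxΣy = 44872.68 − 45062.93 = -190.25
nΣx² − (Σx)² = 74515 − 73603.69 = 911.31; nΣy² − (Σy)² = 27966.28 − 27589.21 = 377.07
r = -190.25 / √(911.31 × 377.07) = -190.25 / 586.1976 ≈ -0.325

-0.325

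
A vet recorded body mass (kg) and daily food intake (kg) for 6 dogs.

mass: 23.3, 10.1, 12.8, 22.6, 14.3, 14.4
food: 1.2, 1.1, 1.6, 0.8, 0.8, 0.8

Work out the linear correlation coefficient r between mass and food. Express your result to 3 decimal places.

-0.205

n = 6, Σx = 97.5, Σy = 6.3, Σx² = 1731.35, Σy² = 7.13, Σxy = 100.59
nΣxy − ΣxΣy = 603.54 − 614.25 = -10.71
nΣx² − (Σx)² = 10388.1 − 9506.25 = 881.85; nΣy² − (Σy)² = 42.78 − 39.69 = 3.09
r = -10.71 / √(881.85 × 3.09) = -10.71 / 52.2007 ≈ -0.205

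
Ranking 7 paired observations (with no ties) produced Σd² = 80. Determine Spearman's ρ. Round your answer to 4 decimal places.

-0.4286

ρ = 1 − 6Σd² / [n(n²−1)] = 1 − 6×80 / (7×48)
  = 1 − 480/336 = 1 − 1.42857 ≈ -0.4286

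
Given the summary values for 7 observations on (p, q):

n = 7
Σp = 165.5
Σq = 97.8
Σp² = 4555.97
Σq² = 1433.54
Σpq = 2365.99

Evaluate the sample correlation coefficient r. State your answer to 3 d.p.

r = (nΣpq − ΣpΣq) / √[(nΣp² − (Σp)²)(nΣq² − (Σq)²)]
Numerator: 7×2365.99 − 165.5×97.8 = 376.03
Denominator: √[(31891.79 − 27390.25)(10034.78 − 9564.84)] = √[4501.54 × 469.94] = 1454.4599
r = 376.03 / 1454.4599 ≈ 0.259

0.259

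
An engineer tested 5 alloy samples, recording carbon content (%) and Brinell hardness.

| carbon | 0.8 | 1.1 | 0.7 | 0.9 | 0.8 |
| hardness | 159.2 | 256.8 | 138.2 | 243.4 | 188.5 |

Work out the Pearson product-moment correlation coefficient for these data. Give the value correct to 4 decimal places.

0.9055

n = 5, Σx = 4.3, Σy = 986.1, Σx² = 3.79, Σy² = 205165.93, Σxy = 876.44
nΣxy − ΣxΣy = 4382.2 − 4240.23 = 141.97
nΣx² − (Σx)² = 18.95 − 18.49 = 0.46; nΣy² − (Σy)² = 1025829.65 − 972393.21 = 53436.44
r = 141.97 / √(0.46 × 53436.44) = 141.97 / 156.7825 ≈ 0.9055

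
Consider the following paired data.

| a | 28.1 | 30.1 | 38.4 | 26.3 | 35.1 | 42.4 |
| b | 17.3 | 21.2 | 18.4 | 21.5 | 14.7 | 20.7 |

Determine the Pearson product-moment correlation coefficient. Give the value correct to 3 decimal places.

n = 6, Σa = 200.4, Σb = 113.8, Σa² = 6891.64, Σb² = 2194.12, Σab = 3789.91
nΣab − ΣaΣb = 22739.46 − 22805.52 = -66.06
nΣa² − (Σa)² = 41349.84 − 40160.16 = 1189.68; nΣb² − (Σb)² = 13164.72 − 12950.44 = 214.28
r = -66.06 / √(1189.68 × 214.28) = -66.06 / 504.9006 ≈ -0.131

-0.131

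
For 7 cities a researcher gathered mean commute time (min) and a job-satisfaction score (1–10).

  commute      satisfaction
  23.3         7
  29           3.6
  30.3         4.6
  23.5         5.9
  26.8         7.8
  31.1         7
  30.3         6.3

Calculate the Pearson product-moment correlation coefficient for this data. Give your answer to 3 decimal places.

n = 7, Σx = 194.3, Σy = 42.2, Σx² = 5457.77, Σy² = 267.46, Σxy = 1163.16
nΣxy − ΣxΣy = 8142.12 − 8199.46 = -57.34
nΣx² − (Σx)² = 38204.39 − 37752.49 = 451.9; nΣy² − (Σy)² = 1872.22 − 1780.84 = 91.38
r = -57.34 / √(451.9 × 91.38) = -57.34 / 203.2108 ≈ -0.282

-0.282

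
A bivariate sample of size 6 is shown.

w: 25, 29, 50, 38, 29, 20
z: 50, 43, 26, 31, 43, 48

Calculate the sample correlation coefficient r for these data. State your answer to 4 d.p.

n = 6, Σw = 191, Σz = 241, Σw² = 6651, Σz² = 10139, Σwz = 7182
nΣwz − ΣwΣz = 43092 − 46031 = -2939
nΣw² − (Σw)² = 39906 − 36481 = 3425; nΣz² − (Σz)² = 60834 − 58081 = 2753
r = -2939 / √(3425 × 2753) = -2939 / 3070.6718 ≈ -0.9571

-0.9571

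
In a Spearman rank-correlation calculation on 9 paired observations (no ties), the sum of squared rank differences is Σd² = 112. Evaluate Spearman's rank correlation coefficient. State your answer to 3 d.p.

0.067

ρ = 1 − 6Σd² / [n(n²−1)] = 1 − 6×112 / (9×80)
  = 1 − 672/720 = 1 − 0.9333 ≈ 0.067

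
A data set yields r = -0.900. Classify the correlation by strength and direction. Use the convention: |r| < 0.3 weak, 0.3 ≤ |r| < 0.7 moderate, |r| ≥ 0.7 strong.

strong negative

r = -0.900 < 0 so the relationship is negative.
|r| = 0.900, which falls in the strong range.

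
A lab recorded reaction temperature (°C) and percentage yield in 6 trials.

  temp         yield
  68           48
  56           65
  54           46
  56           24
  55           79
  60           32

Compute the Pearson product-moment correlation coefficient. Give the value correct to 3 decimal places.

-0.195

n = 6, Σx = 349, Σy = 294, Σx² = 20437, Σy² = 16486, Σxy = 16997
nΣxy − ΣxΣy = 101982 − 102606 = -624
nΣx² − (Σx)² = 122622 − 121801 = 821; nΣy² − (Σy)² = 98916 − 86436 = 12480
r = -624 / √(821 × 12480) = -624 / 3200.9499 ≈ -0.195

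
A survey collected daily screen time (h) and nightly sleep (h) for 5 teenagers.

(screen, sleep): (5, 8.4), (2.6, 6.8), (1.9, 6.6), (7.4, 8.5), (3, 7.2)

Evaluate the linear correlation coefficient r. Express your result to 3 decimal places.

0.935

n = 5, Σx = 19.9, Σy = 37.5, Σx² = 99.13, Σy² = 284.45, Σxy = 156.72
nΣxy − ΣxΣy = 783.6 − 746.25 = 37.35
nΣx² − (Σx)² = 495.65 − 396.01 = 99.64; nΣy² − (Σy)² = 1422.25 − 1406.25 = 16
r = 37.35 / √(99.64 × 16) = 37.35 / 39.9279 ≈ 0.935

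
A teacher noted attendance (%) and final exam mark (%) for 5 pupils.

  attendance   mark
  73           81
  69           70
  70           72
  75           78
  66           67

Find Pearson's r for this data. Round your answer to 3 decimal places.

n = 5, Σx = 353, Σy = 368, Σx² = 24971, Σy² = 27218, Σxy = 26055
nΣxy − ΣxΣy = 130275 − 129904 = 371
nΣx² − (Σx)² = 124855 − 124609 = 246; nΣy² − (Σy)² = 136090 − 135424 = 666
r = 371 / √(246 × 666) = 371 / 404.7666 ≈ 0.917

0.917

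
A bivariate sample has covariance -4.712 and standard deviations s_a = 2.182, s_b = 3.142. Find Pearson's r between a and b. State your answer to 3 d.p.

-0.687

r = Cov(a,b) / (s_a · s_b) = -4.712 / (2.182 × 3.142)
  = -4.712 / 6.8558 ≈ -0.687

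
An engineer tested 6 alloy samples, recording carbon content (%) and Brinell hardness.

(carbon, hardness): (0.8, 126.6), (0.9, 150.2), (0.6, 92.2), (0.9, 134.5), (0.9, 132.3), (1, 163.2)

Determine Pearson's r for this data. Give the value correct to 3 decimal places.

0.958

n = 6, Σx = 5.1, Σy = 799, Σx² = 4.43, Σy² = 109316.22, Σxy = 695.1
nΣxy − ΣxΣy = 4170.6 − 4074.9 = 95.7
nΣx² − (Σx)² = 26.58 − 26.01 = 0.57; nΣy² − (Σy)² = 655897.32 − 638401 = 17496.32
r = 95.7 / √(0.57 × 17496.32) = 95.7 / 99.8644 ≈ 0.958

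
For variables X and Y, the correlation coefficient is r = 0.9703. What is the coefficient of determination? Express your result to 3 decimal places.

0.941

r² = (0.9703)² = 0.941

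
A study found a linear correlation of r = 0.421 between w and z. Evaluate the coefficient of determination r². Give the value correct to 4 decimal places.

r² = (0.421)² = 0.1772

0.1772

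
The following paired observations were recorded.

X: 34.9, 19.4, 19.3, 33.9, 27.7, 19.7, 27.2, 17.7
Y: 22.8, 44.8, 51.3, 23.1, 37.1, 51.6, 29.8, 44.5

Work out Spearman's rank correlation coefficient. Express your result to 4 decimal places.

-0.7619

Rank X: 8, 3, 2, 7, 6, 4, 5, 1
Rank Y: 1, 6, 7, 2, 4, 8, 3, 5
d = rank(X) − rank(Y): 7, -3, -5, 5, 2, -4, 2, -4; Σd² = 148
ρ = 1 − 6Σd² / [n(n²−1)] = 1 − 6×148 / (8×63) = 1 − 888/504 ≈ -0.7619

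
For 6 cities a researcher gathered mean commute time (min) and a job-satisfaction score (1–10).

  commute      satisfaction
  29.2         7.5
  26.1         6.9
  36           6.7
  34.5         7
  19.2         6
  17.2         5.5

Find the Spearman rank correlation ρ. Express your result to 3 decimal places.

0.600

Rank commute: 4, 3, 6, 5, 2, 1
Rank satisfaction: 6, 4, 3, 5, 2, 1
d = rank(commute) − rank(satisfaction): -2, -1, 3, 0, 0, 0; Σd² = 14
ρ = 1 − 6Σd² / [n(n²−1)] = 1 − 6×14 / (6×35) = 1 − 84/210 ≈ 0.600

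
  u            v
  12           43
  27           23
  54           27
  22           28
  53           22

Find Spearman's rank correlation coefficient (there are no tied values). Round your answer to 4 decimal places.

Rank u: 1, 3, 5, 2, 4
Rank v: 5, 2, 3, 4, 1
d = rank(u) − rank(v): -4, 1, 2, -2, 3; Σd² = 34
ρ = 1 − 6Σd² / [n(n²−1)] = 1 − 6×34 / (5×24) = 1 − 204/120 ≈ -0.7000

-0.7000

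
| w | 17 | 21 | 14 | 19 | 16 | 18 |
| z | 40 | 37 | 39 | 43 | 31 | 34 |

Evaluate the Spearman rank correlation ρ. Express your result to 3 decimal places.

Rank w: 3, 6, 1, 5, 2, 4
Rank z: 5, 3, 4, 6, 1, 2
d = rank(w) − rank(z): -2, 3, -3, -1, 1, 2; Σd² = 28
ρ = 1 − 6Σd² / [n(n²−1)] = 1 − 6×28 / (6×35) = 1 − 168/210 ≈ 0.200

0.200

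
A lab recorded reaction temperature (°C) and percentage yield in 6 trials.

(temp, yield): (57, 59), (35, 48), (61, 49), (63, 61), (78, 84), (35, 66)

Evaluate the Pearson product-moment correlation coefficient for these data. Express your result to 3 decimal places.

n = 6, Σx = 329, Σy = 367, Σx² = 19473, Σy² = 23319, Σxy = 20737
nΣxy − ΣxΣy = 124422 − 120743 = 3679
nΣx² − (Σx)² = 116838 − 108241 = 8597; nΣy² − (Σy)² = 139914 − 134689 = 5225
r = 3679 / √(8597 × 5225) = 3679 / 6702.1881 ≈ 0.549

0.549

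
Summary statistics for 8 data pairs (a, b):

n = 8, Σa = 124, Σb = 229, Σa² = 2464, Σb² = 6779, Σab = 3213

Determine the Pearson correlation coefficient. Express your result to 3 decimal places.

-0.966

r = (nΣab − ΣaΣb) / √[(nΣa² − (Σa)²)(nΣb² − (Σb)²)]
Numerator: 8×3213 − 124×229 = -2692
Denominator: √[(19712 − 15376)(54232 − 52441)] = √[4336 × 1791] = 2786.7142
r = -2692 / 2786.7142 ≈ -0.966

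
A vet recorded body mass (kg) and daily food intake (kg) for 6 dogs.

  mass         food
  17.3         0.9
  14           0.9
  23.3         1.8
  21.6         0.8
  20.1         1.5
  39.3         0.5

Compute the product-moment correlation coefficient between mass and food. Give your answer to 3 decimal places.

-0.349

n = 6, Σx = 135.6, Σy = 6.4, Σx² = 3453.24, Σy² = 8, Σxy = 137.19
nΣxy − ΣxΣy = 823.14 − 867.84 = -44.7
nΣx² − (Σx)² = 20719.44 − 18387.36 = 2332.08; nΣy² − (Σy)² = 48 − 40.96 = 7.04
r = -44.7 / √(2332.08 × 7.04) = -44.7 / 128.1321 ≈ -0.349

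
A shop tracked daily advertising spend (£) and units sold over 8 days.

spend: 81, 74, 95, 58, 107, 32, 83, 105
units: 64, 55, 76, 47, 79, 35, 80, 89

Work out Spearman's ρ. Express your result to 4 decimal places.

0.8810

Rank spend: 4, 3, 6, 2, 8, 1, 5, 7
Rank units: 4, 3, 5, 2, 6, 1, 7, 8
d = rank(spend) − rank(units): 0, 0, 1, 0, 2, 0, -2, -1; Σd² = 10
ρ = 1 − 6Σd² / [n(n²−1)] = 1 − 6×10 / (8×63) = 1 − 60/504 ≈ 0.8810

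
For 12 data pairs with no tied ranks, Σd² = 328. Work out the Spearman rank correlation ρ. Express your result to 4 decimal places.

ρ = 1 − 6Σd² / [n(n²−1)] = 1 − 6×328 / (12×143)
  = 1 − 1968/1716 = 1 − 1.14685 ≈ -0.1469

-0.1469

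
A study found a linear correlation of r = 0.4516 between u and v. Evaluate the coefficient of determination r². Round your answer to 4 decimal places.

r² = (0.4516)² = 0.2039

0.2039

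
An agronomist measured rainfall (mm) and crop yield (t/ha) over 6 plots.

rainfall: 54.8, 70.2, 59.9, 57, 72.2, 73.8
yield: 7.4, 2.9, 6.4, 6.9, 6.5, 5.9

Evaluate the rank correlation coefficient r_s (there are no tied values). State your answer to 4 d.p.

-0.7143

Rank rainfall: 1, 4, 3, 2, 5, 6
Rank yield: 6, 1, 3, 5, 4, 2
d = rank(rainfall) − rank(yield): -5, 3, 0, -3, 1, 4; Σd² = 60
ρ = 1 − 6Σd² / [n(n²−1)] = 1 − 6×60 / (6×35) = 1 − 360/210 ≈ -0.7143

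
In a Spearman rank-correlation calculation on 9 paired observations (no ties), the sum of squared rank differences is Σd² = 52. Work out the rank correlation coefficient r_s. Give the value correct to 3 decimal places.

ρ = 1 − 6Σd² / [n(n²−1)] = 1 − 6×52 / (9×80)
  = 1 − 312/720 = 1 − 0.4333 ≈ 0.567

0.567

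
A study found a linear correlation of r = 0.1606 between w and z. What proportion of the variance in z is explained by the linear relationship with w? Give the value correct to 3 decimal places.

0.026

r² = (0.1606)² = 0.026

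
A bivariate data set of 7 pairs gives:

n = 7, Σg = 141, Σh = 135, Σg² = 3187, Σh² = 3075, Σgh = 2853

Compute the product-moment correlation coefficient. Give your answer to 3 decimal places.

r = (nΣgh − ΣgΣh) / √[(nΣg² − (Σg)²)(nΣh² − (Σh)²)]
Numerator: 7×2853 − 141×135 = 936
Denominator: √[(22309 − 19881)(21525 − 18225)] = √[2428 × 3300] = 2830.6183
r = 936 / 2830.6183 ≈ 0.331

0.331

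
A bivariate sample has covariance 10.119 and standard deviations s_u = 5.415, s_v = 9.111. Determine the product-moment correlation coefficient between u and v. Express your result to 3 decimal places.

r = Cov(u,v) / (s_u · s_v) = 10.119 / (5.415 × 9.111)
  = 10.119 / 49.3361 ≈ 0.205

0.205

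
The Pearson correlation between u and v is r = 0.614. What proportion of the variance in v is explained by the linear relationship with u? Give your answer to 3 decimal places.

r² = (0.614)² = 0.377

0.377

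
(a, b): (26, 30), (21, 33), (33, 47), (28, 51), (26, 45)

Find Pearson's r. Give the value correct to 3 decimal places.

0.638

n = 5, Σa = 134, Σb = 206, Σa² = 3666, Σb² = 8824, Σab = 5622
nΣab − ΣaΣb = 28110 − 27604 = 506
nΣa² − (Σa)² = 18330 − 17956 = 374; nΣb² − (Σb)² = 44120 − 42436 = 1684
r = 506 / √(374 × 1684) = 506 / 793.6095 ≈ 0.638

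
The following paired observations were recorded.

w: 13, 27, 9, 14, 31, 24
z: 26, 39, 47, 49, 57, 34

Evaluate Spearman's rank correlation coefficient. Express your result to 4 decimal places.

Rank w: 2, 5, 1, 3, 6, 4
Rank z: 1, 3, 4, 5, 6, 2
d = rank(w) − rank(z): 1, 2, -3, -2, 0, 2; Σd² = 22
ρ = 1 − 6Σd² / [n(n²−1)] = 1 − 6×22 / (6×35) = 1 − 132/210 ≈ 0.3714

0.3714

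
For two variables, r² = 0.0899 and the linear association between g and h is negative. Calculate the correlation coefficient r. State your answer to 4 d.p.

|r| = √0.0899 = 0.2998
The association is negative, so r = −0.2998.

-0.2998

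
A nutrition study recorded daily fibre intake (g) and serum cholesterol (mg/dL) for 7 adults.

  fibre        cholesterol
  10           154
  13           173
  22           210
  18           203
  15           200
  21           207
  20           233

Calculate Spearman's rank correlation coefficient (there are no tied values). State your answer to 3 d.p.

0.893

Rank fibre: 1, 2, 7, 4, 3, 6, 5
Rank cholesterol: 1, 2, 6, 4, 3, 5, 7
d = rank(fibre) − rank(cholesterol): 0, 0, 1, 0, 0, 1, -2; Σd² = 6
ρ = 1 − 6Σd² / [n(n²−1)] = 1 − 6×6 / (7×48) = 1 − 36/336 ≈ 0.893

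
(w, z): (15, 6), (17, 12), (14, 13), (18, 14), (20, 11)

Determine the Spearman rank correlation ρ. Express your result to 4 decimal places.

Rank w: 2, 3, 1, 4, 5
Rank z: 1, 3, 4, 5, 2
d = rank(w) − rank(z): 1, 0, -3, -1, 3; Σd² = 20
ρ = 1 − 6Σd² / [n(n²−1)] = 1 − 6×20 / (5×24) = 1 − 120/120 ≈ 0.0000

0.0000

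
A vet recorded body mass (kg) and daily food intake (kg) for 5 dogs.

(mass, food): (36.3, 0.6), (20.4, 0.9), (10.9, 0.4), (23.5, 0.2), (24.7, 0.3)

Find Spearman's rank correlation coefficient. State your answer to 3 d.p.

Rank mass: 5, 2, 1, 3, 4
Rank food: 4, 5, 3, 1, 2
d = rank(mass) − rank(food): 1, -3, -2, 2, 2; Σd² = 22
ρ = 1 − 6Σd² / [n(n²−1)] = 1 − 6×22 / (5×24) = 1 − 132/120 ≈ -0.100

-0.100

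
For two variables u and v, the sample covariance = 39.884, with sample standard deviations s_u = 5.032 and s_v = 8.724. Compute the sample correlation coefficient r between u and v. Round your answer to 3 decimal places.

r = Cov(u,v) / (s_u · s_v) = 39.884 / (5.032 × 8.724)
  = 39.884 / 43.8992 ≈ 0.909

0.909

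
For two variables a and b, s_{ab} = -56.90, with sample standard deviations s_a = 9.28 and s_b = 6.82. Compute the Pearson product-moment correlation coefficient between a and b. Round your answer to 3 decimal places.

r = Cov(a,b) / (s_a · s_b) = -56.90 / (9.28 × 6.82)
  = -56.90 / 63.2896 ≈ -0.899

-0.899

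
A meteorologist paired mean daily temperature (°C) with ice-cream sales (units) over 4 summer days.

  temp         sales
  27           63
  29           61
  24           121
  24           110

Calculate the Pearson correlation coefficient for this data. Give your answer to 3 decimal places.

n = 4, Σx = 104, Σy = 355, Σx² = 2722, Σy² = 34431, Σxy = 9014
nΣxy − ΣxΣy = 36056 − 36920 = -864
nΣx² − (Σx)² = 10888 − 10816 = 72; nΣy² − (Σy)² = 137724 − 126025 = 11699
r = -864 / √(72 × 11699) = -864 / 917.7843 ≈ -0.941

-0.941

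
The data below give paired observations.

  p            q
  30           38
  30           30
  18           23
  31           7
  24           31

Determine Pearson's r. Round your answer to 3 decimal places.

n = 5, Σp = 133, Σq = 129, Σp² = 3661, Σq² = 3883, Σpq = 3415
nΣpq − ΣpΣq = 17075 − 17157 = -82
nΣp² − (Σp)² = 18305 − 17689 = 616; nΣq² − (Σq)² = 19415 − 16641 = 2774
r = -82 / √(616 × 2774) = -82 / 1307.2047 ≈ -0.063

-0.063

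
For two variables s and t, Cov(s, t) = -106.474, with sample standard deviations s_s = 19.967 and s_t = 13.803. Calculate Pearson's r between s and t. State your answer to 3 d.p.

r = Cov(s,t) / (s_s · s_t) = -106.474 / (19.967 × 13.803)
  = -106.474 / 275.6045 ≈ -0.386

-0.386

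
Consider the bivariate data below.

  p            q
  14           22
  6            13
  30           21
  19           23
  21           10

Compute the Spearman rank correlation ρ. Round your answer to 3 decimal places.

Rank p: 2, 1, 5, 3, 4
Rank q: 4, 2, 3, 5, 1
d = rank(p) − rank(q): -2, -1, 2, -2, 3; Σd² = 22
ρ = 1 − 6Σd² / [n(n²−1)] = 1 − 6×22 / (5×24) = 1 − 132/120 ≈ -0.100

-0.100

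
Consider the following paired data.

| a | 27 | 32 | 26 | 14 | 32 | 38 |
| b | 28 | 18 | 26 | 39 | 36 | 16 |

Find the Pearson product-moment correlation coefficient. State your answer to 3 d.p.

n = 6, Σa = 169, Σb = 163, Σa² = 5093, Σb² = 4857, Σab = 4314
nΣab − ΣaΣb = 25884 − 27547 = -1663
nΣa² − (Σa)² = 30558 − 28561 = 1997; nΣb² − (Σb)² = 29142 − 26569 = 2573
r = -1663 / √(1997 × 2573) = -1663 / 2266.7777 ≈ -0.734

-0.734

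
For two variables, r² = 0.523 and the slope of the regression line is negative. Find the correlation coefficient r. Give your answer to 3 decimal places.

|r| = √0.523 = 0.723
The association is negative, so r = −0.723.

-0.723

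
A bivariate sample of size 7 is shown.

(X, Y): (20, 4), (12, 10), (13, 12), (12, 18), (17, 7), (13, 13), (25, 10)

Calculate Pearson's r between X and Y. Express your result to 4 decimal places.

n = 7, ΣX = 112, ΣY = 74, ΣX² = 1940, ΣY² = 902, ΣXY = 1110
nΣXY − ΣXΣY = 7770 − 8288 = -518
nΣX² − (ΣX)² = 13580 − 12544 = 1036; nΣY² − (ΣY)² = 6314 − 5476 = 838
r = -518 / √(1036 × 838) = -518 / 931.7553 ≈ -0.5559

-0.5559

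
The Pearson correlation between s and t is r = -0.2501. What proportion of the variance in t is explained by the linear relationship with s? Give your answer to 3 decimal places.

r² = (-0.2501)² = 0.063

0.063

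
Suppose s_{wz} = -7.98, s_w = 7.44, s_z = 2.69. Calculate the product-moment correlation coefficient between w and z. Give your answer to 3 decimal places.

r = Cov(w,z) / (s_w · s_z) = -7.98 / (7.44 × 2.69)
  = -7.98 / 20.0136 ≈ -0.399

-0.399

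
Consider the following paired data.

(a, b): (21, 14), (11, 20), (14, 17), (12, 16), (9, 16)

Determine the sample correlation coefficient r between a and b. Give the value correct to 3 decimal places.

n = 5, Σa = 67, Σb = 83, Σa² = 983, Σb² = 1397, Σab = 1088
nΣab − ΣaΣb = 5440 − 5561 = -121
nΣa² − (Σa)² = 4915 − 4489 = 426; nΣb² − (Σb)² = 6985 − 6889 = 96
r = -121 / √(426 × 96) = -121 / 202.2276 ≈ -0.598

-0.598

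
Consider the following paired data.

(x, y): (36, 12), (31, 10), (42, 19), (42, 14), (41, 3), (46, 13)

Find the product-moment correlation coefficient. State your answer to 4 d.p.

0.2332

n = 6, Σx = 238, Σy = 71, Σx² = 9582, Σy² = 979, Σxy = 2849
nΣxy − ΣxΣy = 17094 − 16898 = 196
nΣx² − (Σx)² = 57492 − 56644 = 848; nΣy² − (Σy)² = 5874 − 5041 = 833
r = 196 / √(848 × 833) = 196 / 840.4665 ≈ 0.2332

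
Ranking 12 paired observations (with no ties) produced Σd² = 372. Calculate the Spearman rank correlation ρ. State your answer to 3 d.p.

ρ = 1 − 6Σd² / [n(n²−1)] = 1 − 6×372 / (12×143)
  = 1 − 2232/1716 = 1 − 1.3007 ≈ -0.301

-0.301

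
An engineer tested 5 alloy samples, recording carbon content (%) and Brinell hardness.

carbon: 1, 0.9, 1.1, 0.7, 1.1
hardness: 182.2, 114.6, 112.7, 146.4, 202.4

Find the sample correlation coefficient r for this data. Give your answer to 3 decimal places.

0.241

n = 5, Σx = 4.8, Σy = 758.3, Σx² = 4.72, Σy² = 121430.01, Σxy = 734.43
nΣxy − ΣxΣy = 3672.15 − 3639.84 = 32.31
nΣx² − (Σx)² = 23.6 − 23.04 = 0.56; nΣy² − (Σy)² = 607150.05 − 575018.89 = 32131.16
r = 32.31 / √(0.56 × 32131.16) = 32.31 / 134.1397 ≈ 0.241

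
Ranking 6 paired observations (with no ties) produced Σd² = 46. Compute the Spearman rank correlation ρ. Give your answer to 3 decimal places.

-0.314

ρ = 1 − 6Σd² / [n(n²−1)] = 1 − 6×46 / (6×35)
  = 1 − 276/210 = 1 − 1.3143 ≈ -0.314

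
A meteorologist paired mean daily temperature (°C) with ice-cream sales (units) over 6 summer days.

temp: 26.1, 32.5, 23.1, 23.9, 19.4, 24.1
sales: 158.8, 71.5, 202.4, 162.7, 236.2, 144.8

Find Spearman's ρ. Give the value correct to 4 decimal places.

Rank temp: 5, 6, 2, 3, 1, 4
Rank sales: 3, 1, 5, 4, 6, 2
d = rank(temp) − rank(sales): 2, 5, -3, -1, -5, 2; Σd² = 68
ρ = 1 − 6Σd² / [n(n²−1)] = 1 − 6×68 / (6×35) = 1 − 408/210 ≈ -0.9429

-0.9429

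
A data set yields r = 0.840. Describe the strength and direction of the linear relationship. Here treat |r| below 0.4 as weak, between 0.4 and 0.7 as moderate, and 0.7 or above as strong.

r = 0.840 > 0 so the relationship is positive.
|r| = 0.840, which falls in the strong range.

strong positive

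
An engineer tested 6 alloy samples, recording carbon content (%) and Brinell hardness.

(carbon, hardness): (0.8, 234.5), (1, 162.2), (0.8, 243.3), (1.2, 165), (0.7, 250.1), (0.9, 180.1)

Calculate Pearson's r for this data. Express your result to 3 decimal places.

-0.874

n = 6, Σx = 5.4, Σy = 1235.2, Σx² = 5.02, Σy² = 262705, Σxy = 1079.6
nΣxy − ΣxΣy = 6477.6 − 6670.08 = -192.48
nΣx² − (Σx)² = 30.12 − 29.16 = 0.96; nΣy² − (Σy)² = 1576230 − 1525719.04 = 50510.96
r = -192.48 / √(0.96 × 50510.96) = -192.48 / 220.2056 ≈ -0.874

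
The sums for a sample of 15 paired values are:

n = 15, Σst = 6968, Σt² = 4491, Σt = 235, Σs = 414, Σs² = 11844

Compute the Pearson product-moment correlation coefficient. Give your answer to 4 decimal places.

0.8291

r = (nΣst − ΣsΣt) / √[(nΣs² − (Σs)²)(nΣt² − (Σt)²)]
Numerator: 15×6968 − 414×235 = 7230
Denominator: √[(177660 − 171396)(67365 − 55225)] = √[6264 × 12140] = 8720.3761
r = 7230 / 8720.3761 ≈ 0.8291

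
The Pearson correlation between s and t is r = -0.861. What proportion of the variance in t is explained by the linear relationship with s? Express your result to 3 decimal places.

r² = (-0.861)² = 0.741

0.741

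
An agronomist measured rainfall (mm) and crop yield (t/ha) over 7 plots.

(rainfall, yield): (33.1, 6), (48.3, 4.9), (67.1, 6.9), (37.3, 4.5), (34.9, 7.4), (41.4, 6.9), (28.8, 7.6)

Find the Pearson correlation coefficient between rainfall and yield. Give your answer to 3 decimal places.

-0.084

n = 7, Σx = 290.9, Σy = 44.2, Σx² = 13083.61, Σy² = 288, Σxy = 1828.91
nΣxy − ΣxΣy = 12802.37 − 12857.78 = -55.41
nΣx² − (Σx)² = 91585.27 − 84622.81 = 6962.46; nΣy² − (Σy)² = 2016 − 1953.64 = 62.36
r = -55.41 / √(6962.46 × 62.36) = -55.41 / 658.9226 ≈ -0.084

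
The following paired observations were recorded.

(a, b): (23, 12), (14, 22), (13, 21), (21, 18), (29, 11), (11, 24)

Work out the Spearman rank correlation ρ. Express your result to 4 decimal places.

Rank a: 5, 3, 2, 4, 6, 1
Rank b: 2, 5, 4, 3, 1, 6
d = rank(a) − rank(b): 3, -2, -2, 1, 5, -5; Σd² = 68
ρ = 1 − 6Σd² / [n(n²−1)] = 1 − 6×68 / (6×35) = 1 − 408/210 ≈ -0.9429

-0.9429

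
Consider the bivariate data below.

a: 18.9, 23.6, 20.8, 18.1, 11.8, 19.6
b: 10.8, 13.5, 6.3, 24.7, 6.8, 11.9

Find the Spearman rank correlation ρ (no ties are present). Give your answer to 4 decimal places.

0.0286

Rank a: 3, 6, 5, 2, 1, 4
Rank b: 3, 5, 1, 6, 2, 4
d = rank(a) − rank(b): 0, 1, 4, -4, -1, 0; Σd² = 34
ρ = 1 − 6Σd² / [n(n²−1)] = 1 − 6×34 / (6×35) = 1 − 204/210 ≈ 0.0286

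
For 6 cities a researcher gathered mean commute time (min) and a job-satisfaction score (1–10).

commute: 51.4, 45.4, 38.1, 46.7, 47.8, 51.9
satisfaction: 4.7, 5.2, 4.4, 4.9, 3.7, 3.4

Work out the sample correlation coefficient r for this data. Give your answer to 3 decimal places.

-0.317

n = 6, Σx = 281.3, Σy = 26.3, Σx² = 13314.07, Σy² = 117.75, Σxy = 1227.45
nΣxy − ΣxΣy = 7364.7 − 7398.19 = -33.49
nΣx² − (Σx)² = 79884.42 − 79129.69 = 754.73; nΣy² − (Σy)² = 706.5 − 691.69 = 14.81
r = -33.49 / √(754.73 × 14.81) = -33.49 / 105.7239 ≈ -0.317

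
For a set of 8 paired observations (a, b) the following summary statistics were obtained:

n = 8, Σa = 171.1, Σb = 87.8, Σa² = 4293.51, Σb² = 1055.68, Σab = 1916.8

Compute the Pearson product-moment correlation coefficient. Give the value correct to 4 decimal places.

0.1613

r = (nΣab − ΣaΣb) / √[(nΣa² − (Σa)²)(nΣb² − (Σb)²)]
Numerator: 8×1916.8 − 171.1×87.8 = 311.82
Denominator: √[(34348.08 − 29275.21)(8445.44 − 7708.84)] = √[5072.87 × 736.6] = 1933.0484
r = 311.82 / 1933.0484 ≈ 0.1613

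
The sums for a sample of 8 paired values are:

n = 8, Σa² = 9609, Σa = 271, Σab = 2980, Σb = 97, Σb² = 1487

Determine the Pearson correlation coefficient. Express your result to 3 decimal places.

-0.838

r = (nΣab − ΣaΣb) / √[(nΣa² − (Σa)²)(nΣb² − (Σb)²)]
Numerator: 8×2980 − 271×97 = -2447
Denominator: √[(76872 − 73441)(11896 − 9409)] = √[3431 × 2487] = 2921.1123
r = -2447 / 2921.1123 ≈ -0.838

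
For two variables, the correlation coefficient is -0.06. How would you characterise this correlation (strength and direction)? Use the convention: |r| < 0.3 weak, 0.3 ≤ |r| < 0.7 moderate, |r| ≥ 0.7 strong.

weak negative

r = -0.06 < 0 so the relationship is negative.
|r| = 0.06, which falls in the weak range.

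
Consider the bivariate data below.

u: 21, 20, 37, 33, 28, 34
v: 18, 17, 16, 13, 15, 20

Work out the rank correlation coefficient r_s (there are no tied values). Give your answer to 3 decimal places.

Rank u: 2, 1, 6, 4, 3, 5
Rank v: 5, 4, 3, 1, 2, 6
d = rank(u) − rank(v): -3, -3, 3, 3, 1, -1; Σd² = 38
ρ = 1 − 6Σd² / [n(n²−1)] = 1 − 6×38 / (6×35) = 1 − 228/210 ≈ -0.086

-0.086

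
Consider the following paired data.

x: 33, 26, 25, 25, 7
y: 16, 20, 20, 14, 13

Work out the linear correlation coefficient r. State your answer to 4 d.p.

0.4996

n = 5, Σx = 116, Σy = 83, Σx² = 3064, Σy² = 1421, Σxy = 1989
nΣxy − ΣxΣy = 9945 − 9628 = 317
nΣx² − (Σx)² = 15320 − 13456 = 1864; nΣy² − (Σy)² = 7105 − 6889 = 216
r = 317 / √(1864 × 216) = 317 / 634.5266 ≈ 0.4996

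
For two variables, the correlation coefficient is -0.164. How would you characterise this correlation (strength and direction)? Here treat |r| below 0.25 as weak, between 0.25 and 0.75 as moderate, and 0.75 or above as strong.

weak negative

r = -0.164 < 0 so the relationship is negative.
|r| = 0.164, which falls in the weak range.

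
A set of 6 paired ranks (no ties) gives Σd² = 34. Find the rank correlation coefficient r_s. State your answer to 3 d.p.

0.029

ρ = 1 − 6Σd² / [n(n²−1)] = 1 − 6×34 / (6×35)
  = 1 − 204/210 = 1 − 0.9714 ≈ 0.029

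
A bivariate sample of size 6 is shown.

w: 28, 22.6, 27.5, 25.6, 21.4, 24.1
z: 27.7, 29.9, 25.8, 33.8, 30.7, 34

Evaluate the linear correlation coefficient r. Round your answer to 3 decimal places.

-0.480

n = 6, Σw = 149.2, Σz = 181.9, Σw² = 3745.14, Σz² = 5567.87, Σwz = 4502.5
nΣwz − ΣwΣz = 27015 − 27139.48 = -124.48
nΣw² − (Σw)² = 22470.84 − 22260.64 = 210.2; nΣz² − (Σz)² = 33407.22 − 33087.61 = 319.61
r = -124.48 / √(210.2 × 319.61) = -124.48 / 259.1949 ≈ -0.480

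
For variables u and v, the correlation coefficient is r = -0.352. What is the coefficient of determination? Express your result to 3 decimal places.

0.124

r² = (-0.352)² = 0.124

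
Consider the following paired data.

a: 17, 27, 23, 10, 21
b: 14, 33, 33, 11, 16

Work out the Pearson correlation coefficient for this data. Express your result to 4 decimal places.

0.8527

n = 5, Σa = 98, Σb = 107, Σa² = 2088, Σb² = 2751, Σab = 2334
nΣab − ΣaΣb = 11670 − 10486 = 1184
nΣa² − (Σa)² = 10440 − 9604 = 836; nΣb² − (Σb)² = 13755 − 11449 = 2306
r = 1184 / √(836 × 2306) = 1184 / 1388.4581 ≈ 0.8527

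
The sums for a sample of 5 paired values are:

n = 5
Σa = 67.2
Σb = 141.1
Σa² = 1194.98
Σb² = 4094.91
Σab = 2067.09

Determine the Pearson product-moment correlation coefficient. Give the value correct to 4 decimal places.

0.9398

r = (nΣab − ΣaΣb) / √[(nΣa² − (Σa)²)(nΣb² − (Σb)²)]
Numerator: 5×2067.09 − 67.2×141.1 = 853.53
Denominator: √[(5974.9 − 4515.84)(20474.55 − 19909.21)] = √[1459.06 × 565.34] = 908.2208
r = 853.53 / 908.2208 ≈ 0.9398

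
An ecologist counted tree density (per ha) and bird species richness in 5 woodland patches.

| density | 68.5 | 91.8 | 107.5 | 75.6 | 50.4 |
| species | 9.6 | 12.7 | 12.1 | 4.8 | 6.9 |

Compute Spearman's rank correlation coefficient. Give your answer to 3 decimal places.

Rank density: 2, 4, 5, 3, 1
Rank species: 3, 5, 4, 1, 2
d = rank(density) − rank(species): -1, -1, 1, 2, -1; Σd² = 8
ρ = 1 − 6Σd² / [n(n²−1)] = 1 − 6×8 / (5×24) = 1 − 48/120 ≈ 0.600

0.600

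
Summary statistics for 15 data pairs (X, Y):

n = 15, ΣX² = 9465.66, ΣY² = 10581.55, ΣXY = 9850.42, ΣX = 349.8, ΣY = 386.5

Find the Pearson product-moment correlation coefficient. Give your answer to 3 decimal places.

0.928

r = (nΣXY − ΣXΣY) / √[(nΣX² − (ΣX)²)(nΣY² − (ΣY)²)]
Numerator: 15×9850.42 − 349.8×386.5 = 12558.6
Denominator: √[(141984.9 − 122360.04)(158723.25 − 149382.25)] = √[19624.86 × 9341] = 13539.4172
r = 12558.6 / 13539.4172 ≈ 0.928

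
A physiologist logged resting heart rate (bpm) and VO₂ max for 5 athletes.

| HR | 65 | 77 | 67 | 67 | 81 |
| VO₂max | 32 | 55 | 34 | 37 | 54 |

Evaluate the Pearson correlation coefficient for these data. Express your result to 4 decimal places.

0.9689

n = 5, Σx = 357, Σy = 212, Σx² = 25693, Σy² = 9490, Σxy = 15446
nΣxy − ΣxΣy = 77230 − 75684 = 1546
nΣx² − (Σx)² = 128465 − 127449 = 1016; nΣy² − (Σy)² = 47450 − 44944 = 2506
r = 1546 / √(1016 × 2506) = 1546 / 1595.6491 ≈ 0.9689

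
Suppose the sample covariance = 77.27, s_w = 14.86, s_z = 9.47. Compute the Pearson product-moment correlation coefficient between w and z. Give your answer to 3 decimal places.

0.549

r = Cov(w,z) / (s_w · s_z) = 77.27 / (14.86 × 9.47)
  = 77.27 / 140.7242 ≈ 0.549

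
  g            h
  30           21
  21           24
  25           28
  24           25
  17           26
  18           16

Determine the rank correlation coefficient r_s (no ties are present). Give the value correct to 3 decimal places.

0.029

Rank g: 6, 3, 5, 4, 1, 2
Rank h: 2, 3, 6, 4, 5, 1
d = rank(g) − rank(h): 4, 0, -1, 0, -4, 1; Σd² = 34
ρ = 1 − 6Σd² / [n(n²−1)] = 1 − 6×34 / (6×35) = 1 − 204/210 ≈ 0.029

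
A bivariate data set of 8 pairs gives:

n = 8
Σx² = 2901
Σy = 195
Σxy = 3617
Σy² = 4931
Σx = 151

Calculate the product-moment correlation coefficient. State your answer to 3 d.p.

-0.669

r = (nΣxy − ΣxΣy) / √[(nΣx² − (Σx)²)(nΣy² − (Σy)²)]
Numerator: 8×3617 − 151×195 = -509
Denominator: √[(23208 − 22801)(39448 − 38025)] = √[407 × 1423] = 761.0263
r = -509 / 761.0263 ≈ -0.669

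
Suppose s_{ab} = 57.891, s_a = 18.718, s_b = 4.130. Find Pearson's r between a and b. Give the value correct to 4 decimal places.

r = Cov(a,b) / (s_a · s_b) = 57.891 / (18.718 × 4.130)
  = 57.891 / 77.3053 ≈ 0.7489

0.7489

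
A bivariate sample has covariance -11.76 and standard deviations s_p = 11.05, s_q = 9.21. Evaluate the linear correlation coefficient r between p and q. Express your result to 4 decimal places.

r = Cov(p,q) / (s_p · s_q) = -11.76 / (11.05 × 9.21)
  = -11.76 / 101.7705 ≈ -0.1156

-0.1156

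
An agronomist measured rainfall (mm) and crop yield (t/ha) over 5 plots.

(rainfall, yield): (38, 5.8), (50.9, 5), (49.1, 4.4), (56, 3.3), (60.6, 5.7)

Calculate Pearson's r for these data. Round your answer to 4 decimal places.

n = 5, Σx = 254.6, Σy = 24.2, Σx² = 13253.98, Σy² = 121.38, Σxy = 1221.16
nΣxy − ΣxΣy = 6105.8 − 6161.32 = -55.52
nΣx² − (Σx)² = 66269.9 − 64821.16 = 1448.74; nΣy² − (Σy)² = 606.9 − 585.64 = 21.26
r = -55.52 / √(1448.74 × 21.26) = -55.52 / 175.4999 ≈ -0.3164

-0.3164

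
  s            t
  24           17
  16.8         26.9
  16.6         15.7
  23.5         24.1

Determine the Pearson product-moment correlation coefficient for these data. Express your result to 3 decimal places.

-0.089

n = 4, Σs = 80.9, Σt = 83.7, Σs² = 1686.05, Σt² = 1839.91, Σst = 1686.89
nΣst − ΣsΣt = 6747.56 − 6771.33 = -23.77
nΣs² − (Σs)² = 6744.2 − 6544.81 = 199.39; nΣt² − (Σt)² = 7359.64 − 7005.69 = 353.95
r = -23.77 / √(199.39 × 353.95) = -23.77 / 265.6578 ≈ -0.089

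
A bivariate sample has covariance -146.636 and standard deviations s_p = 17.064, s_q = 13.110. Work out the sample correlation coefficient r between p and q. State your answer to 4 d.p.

-0.6555

r = Cov(p,q) / (s_p · s_q) = -146.636 / (17.064 × 13.110)
  = -146.636 / 223.7090 ≈ -0.6555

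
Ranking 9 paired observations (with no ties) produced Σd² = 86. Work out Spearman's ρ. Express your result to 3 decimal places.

0.283

ρ = 1 − 6Σd² / [n(n²−1)] = 1 − 6×86 / (9×80)
  = 1 − 516/720 = 1 − 0.7167 ≈ 0.283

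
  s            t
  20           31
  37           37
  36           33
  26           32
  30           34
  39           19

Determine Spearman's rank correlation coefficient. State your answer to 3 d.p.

Rank s: 1, 5, 4, 2, 3, 6
Rank t: 2, 6, 4, 3, 5, 1
d = rank(s) − rank(t): -1, -1, 0, -1, -2, 5; Σd² = 32
ρ = 1 − 6Σd² / [n(n²−1)] = 1 − 6×32 / (6×35) = 1 − 192/210 ≈ 0.086

0.086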